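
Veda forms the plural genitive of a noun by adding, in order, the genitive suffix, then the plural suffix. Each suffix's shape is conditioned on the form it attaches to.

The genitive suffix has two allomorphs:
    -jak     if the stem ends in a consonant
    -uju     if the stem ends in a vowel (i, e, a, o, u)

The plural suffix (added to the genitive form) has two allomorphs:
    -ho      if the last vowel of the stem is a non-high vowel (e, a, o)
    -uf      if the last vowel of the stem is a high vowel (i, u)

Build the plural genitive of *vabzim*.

*vabzim* — final sound /m/ (a consonant) → -jak → *vabzimjak*.
The last vowel of the genitive form *vabzimjak* is /a/, which is a non-high vowel, so the plural suffix is -ho, giving *vabzimjakho*.

vabzimjakho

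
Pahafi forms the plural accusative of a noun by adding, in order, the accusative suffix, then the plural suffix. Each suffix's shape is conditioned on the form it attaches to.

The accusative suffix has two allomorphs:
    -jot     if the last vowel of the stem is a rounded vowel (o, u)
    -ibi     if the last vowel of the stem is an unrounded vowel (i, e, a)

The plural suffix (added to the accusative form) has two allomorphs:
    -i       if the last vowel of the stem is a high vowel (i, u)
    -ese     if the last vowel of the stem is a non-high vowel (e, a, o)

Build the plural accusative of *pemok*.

*pemok* — last vowel /o/ (a rounded vowel) → -jot → *pemokjot*.
The accusative form *pemokjot* — last vowel /o/ (a non-high vowel) → -ese → *pemokjotese*.

pemokjotese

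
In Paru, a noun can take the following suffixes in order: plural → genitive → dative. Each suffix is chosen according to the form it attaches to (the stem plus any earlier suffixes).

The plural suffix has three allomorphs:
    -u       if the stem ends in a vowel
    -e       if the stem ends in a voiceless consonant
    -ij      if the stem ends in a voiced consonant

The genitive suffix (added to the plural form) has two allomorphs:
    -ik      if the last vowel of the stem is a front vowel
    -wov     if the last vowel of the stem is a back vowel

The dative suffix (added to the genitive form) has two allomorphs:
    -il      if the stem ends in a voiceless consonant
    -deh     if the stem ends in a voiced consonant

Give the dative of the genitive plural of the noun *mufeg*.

The final sound of *mufeg* is /g/, which is a voiced consonant, so the plural suffix is -ij, giving *mufegij*.
The plural form *mufegij* — last vowel /i/ (a front vowel) → -ik → *mufegijik*.
The final consonant of the genitive form *mufegijik* is /k/, which is voiceless, so the dative suffix is -il, giving *mufegijikil*.

mufegijikil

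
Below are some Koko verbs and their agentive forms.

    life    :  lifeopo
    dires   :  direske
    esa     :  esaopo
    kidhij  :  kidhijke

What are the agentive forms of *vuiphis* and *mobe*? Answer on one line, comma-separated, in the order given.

The alternation tracks the final sound of the stem — -ke when the stem ends in a consonant (*dires*, *kidhij*); -opo when the stem ends in a vowel (*life*, *esa*).
*vuiphis*: final sound = /s/, a consonant → -ke → *vuiphiske*.
*mobe*: final sound = /e/, a vowel → -opo → *mobeopo*.

vuiphiske, mobeopo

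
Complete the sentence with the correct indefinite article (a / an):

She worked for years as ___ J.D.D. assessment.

a

The indefinite article is chosen by the initial *sound* of the following word, not its spelling.
The initialism *J.D.D.* is read letter by letter; the first letter, J, is pronounced /dʒeɪ/, which begins with a consonant sound.
So the article is *a*: She worked for years as a J.D.D. assessment.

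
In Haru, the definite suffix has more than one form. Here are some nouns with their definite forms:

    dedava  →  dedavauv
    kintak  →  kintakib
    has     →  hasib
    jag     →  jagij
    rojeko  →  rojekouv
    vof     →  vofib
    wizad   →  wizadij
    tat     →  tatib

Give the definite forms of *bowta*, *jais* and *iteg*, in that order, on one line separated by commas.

The suffix is conditioned by the final sound: -ib when the stem ends in a voiceless consonant (*kintak*, *has*, *vof*, *tat*); -ij when the stem ends in a voiced consonant (*jag*, *wizad*); -uv when the stem ends in a vowel (*dedava*, *rojeko*).
The final sound of *bowta* is /a/, which is a vowel, so the suffix is -uv, giving *bowtauv*.
The final sound of *jais* is /s/, which is a voiceless consonant, so the suffix is -ib, giving *jaisib*.
*iteg* — final sound /g/ (a voiced consonant) → -ij → *itegij*.

bowtauv, jaisib, itegij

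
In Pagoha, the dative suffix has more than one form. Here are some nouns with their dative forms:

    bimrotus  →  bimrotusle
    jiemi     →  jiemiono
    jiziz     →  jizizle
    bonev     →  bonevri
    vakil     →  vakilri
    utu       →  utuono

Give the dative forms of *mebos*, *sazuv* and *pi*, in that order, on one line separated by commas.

mebosle, sazuvri, piono

Looking at the final sound of each stem: -le when the stem ends in a sibilant (*bimrotus*, *jiziz*); -ri when the stem ends in a non-sibilant consonant (*bonev*, *vakil*); -ono when the stem ends in a vowel (*jiemi*, *utu*).
The final sound of *mebos* is /s/, which is a sibilant, so the suffix is -le, giving *mebosle*.
*sazuv* — final sound /v/ (a non-sibilant consonant) → -ri → *sazuvri*.
The final sound of *pi* is /i/, which is a vowel, so the suffix is -ono, giving *piono*.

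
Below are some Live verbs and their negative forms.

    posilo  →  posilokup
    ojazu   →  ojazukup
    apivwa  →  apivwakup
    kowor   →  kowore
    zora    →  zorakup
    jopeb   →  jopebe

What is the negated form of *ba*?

The suffix is conditioned by the final sound: -e when the stem ends in a consonant (*kowor*, *jopeb*); -kup when the stem ends in a vowel (*posilo*, *ojazu*, *apivwa*, *zora*).
*ba* — final sound /a/ (a vowel) → -kup → *bakup*.

bakup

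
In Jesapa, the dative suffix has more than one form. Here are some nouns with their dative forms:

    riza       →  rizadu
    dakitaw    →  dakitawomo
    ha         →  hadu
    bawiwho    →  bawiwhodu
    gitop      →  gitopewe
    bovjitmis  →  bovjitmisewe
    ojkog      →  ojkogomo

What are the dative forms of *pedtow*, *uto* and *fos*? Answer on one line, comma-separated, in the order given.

pedtowomo, utodu, fosewe

The pattern is voicing of the final sound: -ewe when the stem ends in a voiceless consonant (*gitop*, *bovjitmis*); -omo when the stem ends in a voiced consonant (*dakitaw*, *ojkog*); -du when the stem ends in a vowel (*riza*, *ha*, *bawiwho*).
*pedtow* — final sound /w/ (a voiced consonant) → -omo → *pedtowomo*.
*uto*: final sound = /o/, a vowel → -du → *utodu*.
*fos* — final sound /s/ (a voiceless consonant) → -ewe → *fosewe*.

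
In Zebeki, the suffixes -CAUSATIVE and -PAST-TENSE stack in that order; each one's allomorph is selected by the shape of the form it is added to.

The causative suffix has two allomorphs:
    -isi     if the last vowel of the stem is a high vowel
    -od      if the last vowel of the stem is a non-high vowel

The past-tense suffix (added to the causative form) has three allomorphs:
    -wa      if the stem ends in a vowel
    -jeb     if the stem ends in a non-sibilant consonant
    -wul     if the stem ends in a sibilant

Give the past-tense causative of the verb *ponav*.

*ponav* — last vowel /a/ (a non-high vowel) → -od → *ponavod*.
The causative form *ponavod*: final sound = /d/, a non-sibilant consonant → -jeb → *ponavodjeb*.

ponavodjeb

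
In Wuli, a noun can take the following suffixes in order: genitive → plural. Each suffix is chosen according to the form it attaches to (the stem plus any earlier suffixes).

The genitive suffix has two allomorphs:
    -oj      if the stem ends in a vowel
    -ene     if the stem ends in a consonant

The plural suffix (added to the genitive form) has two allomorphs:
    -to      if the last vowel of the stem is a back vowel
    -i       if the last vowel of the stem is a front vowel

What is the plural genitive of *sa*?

Since the final sound of *sa* is /a/ (a vowel), it takes -oj, giving *saoj*.
The genitive form *saoj*: last vowel = /o/, a back vowel → -to → *saojto*.

saojto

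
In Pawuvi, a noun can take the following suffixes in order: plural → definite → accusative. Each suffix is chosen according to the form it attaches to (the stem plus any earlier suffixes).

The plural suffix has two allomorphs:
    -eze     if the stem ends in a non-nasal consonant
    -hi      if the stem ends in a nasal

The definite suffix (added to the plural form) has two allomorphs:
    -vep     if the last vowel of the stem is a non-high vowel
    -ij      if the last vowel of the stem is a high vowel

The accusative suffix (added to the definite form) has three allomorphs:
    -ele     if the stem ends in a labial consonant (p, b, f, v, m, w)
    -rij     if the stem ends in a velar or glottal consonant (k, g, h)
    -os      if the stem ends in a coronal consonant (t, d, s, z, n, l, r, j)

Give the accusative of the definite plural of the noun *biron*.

bironhiijos

Since the final consonant of *biron* is /n/ (a nasal), it takes -hi, giving *bironhi*.
The plural form *bironhi* — last vowel /i/ (a high vowel) → -ij → *bironhiij*.
The definite form *bironhiij*: final consonant = /j/, coronal → -os → *bironhiijos*.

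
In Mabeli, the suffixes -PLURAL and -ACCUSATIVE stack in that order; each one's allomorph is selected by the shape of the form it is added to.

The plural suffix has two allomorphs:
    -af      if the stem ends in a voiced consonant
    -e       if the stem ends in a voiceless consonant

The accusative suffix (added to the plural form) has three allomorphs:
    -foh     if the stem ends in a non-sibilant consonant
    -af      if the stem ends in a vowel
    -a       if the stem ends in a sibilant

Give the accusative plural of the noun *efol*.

efolaffoh

The final consonant of *efol* is /l/, which is voiced, so the plural suffix is -af, giving *efolaf*.
The plural form *efolaf*: final sound = /f/, a non-sibilant consonant → -foh → *efolaffoh*.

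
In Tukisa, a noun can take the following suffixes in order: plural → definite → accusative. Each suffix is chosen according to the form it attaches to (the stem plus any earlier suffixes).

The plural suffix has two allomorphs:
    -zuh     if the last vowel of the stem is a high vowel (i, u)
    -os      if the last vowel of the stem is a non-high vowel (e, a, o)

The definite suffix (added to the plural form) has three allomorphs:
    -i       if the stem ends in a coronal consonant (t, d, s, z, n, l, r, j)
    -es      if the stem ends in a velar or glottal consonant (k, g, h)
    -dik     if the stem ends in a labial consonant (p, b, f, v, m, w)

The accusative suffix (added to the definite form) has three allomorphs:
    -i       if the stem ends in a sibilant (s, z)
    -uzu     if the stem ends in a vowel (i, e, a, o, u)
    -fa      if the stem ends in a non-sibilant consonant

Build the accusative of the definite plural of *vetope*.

Since the last vowel of *vetope* is /e/ (a non-high vowel), it takes -os, giving *vetopeos*.
The plural form *vetopeos*: final consonant = /s/, coronal → -i → *vetopeosi*.
Since the final sound of the definite form *vetopeosi* is /i/ (a vowel), it takes -uzu, giving *vetopeosiuzu*.

vetopeosiuzu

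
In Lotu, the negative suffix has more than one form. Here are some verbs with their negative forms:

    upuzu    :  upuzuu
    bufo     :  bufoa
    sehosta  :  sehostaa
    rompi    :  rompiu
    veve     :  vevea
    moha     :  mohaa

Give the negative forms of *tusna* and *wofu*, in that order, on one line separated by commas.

Looking at the last vowel of each stem: -u when the last vowel of the stem is a high vowel (*upuzu*, *rompi*); -a when the last vowel of the stem is a non-high vowel (*bufo*, *sehosta*, *veve*, *moha*).
*tusna* — last vowel /a/ (a non-high vowel) → -a → *tusnaa*.
*wofu*: last vowel = /u/, a high vowel → -u → *wofuu*.

tusnaa, wofuu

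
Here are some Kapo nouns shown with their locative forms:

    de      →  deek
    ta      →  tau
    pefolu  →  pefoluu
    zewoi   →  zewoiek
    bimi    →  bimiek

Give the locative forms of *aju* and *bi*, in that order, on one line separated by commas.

ajuu, biek

Looking at the last vowel of each stem: -ek when the last vowel of the stem is a front vowel (*de*, *zewoi*, *bimi*); -u when the last vowel of the stem is a back vowel (*ta*, *pefolu*).
*aju*: last vowel = /u/, a back vowel → -u → *ajuu*.
The last vowel of *bi* is /i/, which is a front vowel, so the suffix is -ek, giving *biek*.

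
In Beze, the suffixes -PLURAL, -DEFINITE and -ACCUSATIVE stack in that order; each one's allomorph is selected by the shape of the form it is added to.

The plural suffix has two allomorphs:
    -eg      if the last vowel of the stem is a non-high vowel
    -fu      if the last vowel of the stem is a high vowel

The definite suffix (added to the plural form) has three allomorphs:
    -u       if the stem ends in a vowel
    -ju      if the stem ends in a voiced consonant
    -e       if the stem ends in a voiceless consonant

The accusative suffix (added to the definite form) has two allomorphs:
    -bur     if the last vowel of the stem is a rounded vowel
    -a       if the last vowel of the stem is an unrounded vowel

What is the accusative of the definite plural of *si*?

sifuubur

The last vowel of *si* is /i/, which is a high vowel, so the plural suffix is -fu, giving *sifu*.
The plural form *sifu*: final sound = /u/, a vowel → -u → *sifuu*.
Since the last vowel of the definite form *sifuu* is /u/ (a rounded vowel), it takes -bur, giving *sifuubur*.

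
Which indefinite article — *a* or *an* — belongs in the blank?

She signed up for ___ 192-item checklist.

The indefinite article is chosen by the initial *sound* of the following word, not its spelling.
The number *192* is spoken "one hundred …", beginning with /wʌn/ — a consonant sound.
So the article is *a*: She signed up for a 192-item checklist.

a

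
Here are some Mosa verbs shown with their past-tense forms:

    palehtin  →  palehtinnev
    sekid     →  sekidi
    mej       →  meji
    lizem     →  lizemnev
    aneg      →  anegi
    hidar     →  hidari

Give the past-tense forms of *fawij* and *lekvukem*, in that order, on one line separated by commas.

The suffix is conditioned by the final consonant: -nev when the stem ends in a nasal (*palehtin*, *lizem*); -i when the stem ends in a non-nasal consonant (*sekid*, *mej*, *aneg*, *hidar*).
Since the final consonant of *fawij* is /j/ (non-nasal), it takes -i, giving *fawiji*.
*lekvukem*: final consonant = /m/, a nasal → -nev → *lekvukemnev*.

fawiji, lekvukemnev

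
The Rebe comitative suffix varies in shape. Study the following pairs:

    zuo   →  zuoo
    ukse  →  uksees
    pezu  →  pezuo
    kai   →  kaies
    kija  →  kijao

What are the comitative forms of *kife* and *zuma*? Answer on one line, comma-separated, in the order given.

The alternation tracks the last vowel of the stem — -es when the last vowel of the stem is a front vowel (*ukse*, *kai*); -o when the last vowel of the stem is a back vowel (*zuo*, *pezu*, *kija*).
*kife*: last vowel = /e/, a front vowel → -es → *kifees*.
*zuma* — last vowel /a/ (a back vowel) → -o → *zumao*.

kifees, zumao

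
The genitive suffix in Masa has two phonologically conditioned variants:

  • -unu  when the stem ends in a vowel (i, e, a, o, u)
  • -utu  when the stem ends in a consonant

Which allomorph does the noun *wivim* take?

*wivim* — final sound /m/ (a consonant) → -utu.

-utu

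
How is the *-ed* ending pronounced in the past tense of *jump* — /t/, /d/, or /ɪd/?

/t/

The stem *jump* ends in a voiceless consonant other than /t/.
The -ed suffix is realized as /ɪd/ after /t, d/; as /t/ after other voiceless consonants; and as /d/ after other voiced sounds.
So -ed on *jump* is pronounced /t/.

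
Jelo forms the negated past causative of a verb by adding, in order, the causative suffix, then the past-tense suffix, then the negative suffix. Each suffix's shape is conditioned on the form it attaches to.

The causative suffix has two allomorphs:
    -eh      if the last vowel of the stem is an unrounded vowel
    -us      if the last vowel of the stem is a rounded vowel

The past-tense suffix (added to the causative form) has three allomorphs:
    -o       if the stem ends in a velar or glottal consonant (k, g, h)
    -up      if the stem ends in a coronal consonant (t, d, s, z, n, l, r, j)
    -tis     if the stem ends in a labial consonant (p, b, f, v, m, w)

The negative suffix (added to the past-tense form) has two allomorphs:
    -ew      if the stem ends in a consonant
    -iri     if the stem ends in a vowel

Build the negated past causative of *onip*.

onipehoiri

*onip* — last vowel /i/ (an unrounded vowel) → -eh → *onipeh*.
The causative form *onipeh* — final consonant /h/ (velar/glottal) → -o → *onipeho*.
The final sound of the past-tense form *onipeho* is /o/, which is a vowel, so the negative suffix is -iri, giving *onipehoiri*.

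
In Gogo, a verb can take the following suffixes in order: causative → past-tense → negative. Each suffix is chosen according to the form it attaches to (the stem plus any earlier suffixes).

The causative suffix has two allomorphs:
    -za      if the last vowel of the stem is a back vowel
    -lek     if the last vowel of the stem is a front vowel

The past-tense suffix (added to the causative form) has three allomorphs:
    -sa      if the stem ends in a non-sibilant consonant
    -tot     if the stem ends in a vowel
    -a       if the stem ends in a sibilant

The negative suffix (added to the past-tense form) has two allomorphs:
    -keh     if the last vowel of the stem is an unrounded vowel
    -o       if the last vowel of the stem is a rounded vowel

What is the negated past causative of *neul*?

*neul* — last vowel /u/ (a back vowel) → -za → *neulza*.
The final sound of the causative form *neulza* is /a/, which is a vowel, so the past-tense suffix is -tot, giving *neulzatot*.
Since the last vowel of the past-tense form *neulzatot* is /o/ (a rounded vowel), it takes -o, giving *neulzatoto*.

neulzatoto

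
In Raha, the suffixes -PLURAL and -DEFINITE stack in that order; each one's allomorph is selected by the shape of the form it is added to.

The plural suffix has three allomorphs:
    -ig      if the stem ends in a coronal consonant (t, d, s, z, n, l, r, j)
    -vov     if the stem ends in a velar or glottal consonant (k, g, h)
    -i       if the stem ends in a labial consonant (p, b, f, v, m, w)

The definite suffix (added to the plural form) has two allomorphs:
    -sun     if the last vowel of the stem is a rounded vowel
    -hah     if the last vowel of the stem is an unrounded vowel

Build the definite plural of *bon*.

bonighah

*bon*: final consonant = /n/, coronal → -ig → *bonig*.
The last vowel of the plural form *bonig* is /i/, which is an unrounded vowel, so the definite suffix is -hah, giving *bonighah*.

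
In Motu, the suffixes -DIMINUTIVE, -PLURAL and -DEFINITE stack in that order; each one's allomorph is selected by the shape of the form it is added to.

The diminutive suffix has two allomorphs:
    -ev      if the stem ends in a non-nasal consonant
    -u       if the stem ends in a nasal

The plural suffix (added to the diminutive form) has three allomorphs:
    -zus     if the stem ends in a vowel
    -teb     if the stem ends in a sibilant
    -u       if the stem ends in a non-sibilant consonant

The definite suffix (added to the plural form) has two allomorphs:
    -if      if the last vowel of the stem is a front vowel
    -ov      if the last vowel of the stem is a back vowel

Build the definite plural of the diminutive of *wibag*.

*wibag*: final consonant = /g/, non-nasal → -ev → *wibagev*.
The diminutive form *wibagev* — final sound /v/ (a non-sibilant consonant) → -u → *wibagevu*.
The last vowel of the plural form *wibagevu* is /u/, which is a back vowel, so the definite suffix is -ov, giving *wibagevuov*.

wibagevuov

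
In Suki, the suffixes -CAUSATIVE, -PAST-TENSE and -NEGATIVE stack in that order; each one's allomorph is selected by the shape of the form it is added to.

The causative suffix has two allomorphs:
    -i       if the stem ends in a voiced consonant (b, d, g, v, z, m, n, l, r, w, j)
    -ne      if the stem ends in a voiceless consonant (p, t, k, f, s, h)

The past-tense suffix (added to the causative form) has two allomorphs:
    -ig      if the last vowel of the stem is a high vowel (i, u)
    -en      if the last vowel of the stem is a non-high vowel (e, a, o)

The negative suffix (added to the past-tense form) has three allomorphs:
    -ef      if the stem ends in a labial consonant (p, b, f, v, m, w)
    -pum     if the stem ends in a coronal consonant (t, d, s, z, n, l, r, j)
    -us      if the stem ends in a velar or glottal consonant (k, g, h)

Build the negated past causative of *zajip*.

zajipneenpum

*zajip* — final consonant /p/ (voiceless) → -ne → *zajipne*.
The causative form *zajipne* — last vowel /e/ (a non-high vowel) → -en → *zajipneen*.
The past-tense form *zajipneen* — final consonant /n/ (coronal) → -pum → *zajipneenpum*.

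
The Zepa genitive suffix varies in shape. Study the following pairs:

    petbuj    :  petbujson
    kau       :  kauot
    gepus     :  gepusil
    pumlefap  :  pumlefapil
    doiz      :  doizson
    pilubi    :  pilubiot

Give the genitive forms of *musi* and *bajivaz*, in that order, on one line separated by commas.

musiot, bajivazson

The suffix is conditioned by the final sound: -il when the stem ends in a voiceless consonant (*gepus*, *pumlefap*); -son when the stem ends in a voiced consonant (*petbuj*, *doiz*); -ot when the stem ends in a vowel (*kau*, *pilubi*).
Since the final sound of *musi* is /i/ (a vowel), it takes -ot, giving *musiot*.
The final sound of *bajivaz* is /z/, which is a voiced consonant, so the suffix is -son, giving *bajivazson*.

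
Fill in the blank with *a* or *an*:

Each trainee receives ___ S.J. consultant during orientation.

an

The indefinite article is chosen by the initial *sound* of the following word, not its spelling.
The initialism *S.J.* is read letter by letter; the first letter, S, is pronounced /ɛs/, which begins with a vowel sound.
So the article is *an*: Each trainee receives an S.J. consultant during orientation.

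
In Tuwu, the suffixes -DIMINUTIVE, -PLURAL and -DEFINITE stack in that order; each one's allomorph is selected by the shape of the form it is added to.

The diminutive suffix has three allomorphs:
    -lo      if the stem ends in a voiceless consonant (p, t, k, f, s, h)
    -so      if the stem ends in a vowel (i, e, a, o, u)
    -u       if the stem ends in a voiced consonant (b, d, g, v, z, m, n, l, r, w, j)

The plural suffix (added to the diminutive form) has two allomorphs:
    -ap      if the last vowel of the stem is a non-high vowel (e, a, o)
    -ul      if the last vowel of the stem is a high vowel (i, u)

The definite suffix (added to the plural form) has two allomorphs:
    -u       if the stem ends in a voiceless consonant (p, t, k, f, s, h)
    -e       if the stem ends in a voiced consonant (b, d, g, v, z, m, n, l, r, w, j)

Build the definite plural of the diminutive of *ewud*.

*ewud*: final sound = /d/, a voiced consonant → -u → *ewudu*.
Since the last vowel of the diminutive form *ewudu* is /u/ (a high vowel), it takes -ul, giving *ewuduul*.
The plural form *ewuduul*: final consonant = /l/, voiced → -e → *ewuduule*.

ewuduule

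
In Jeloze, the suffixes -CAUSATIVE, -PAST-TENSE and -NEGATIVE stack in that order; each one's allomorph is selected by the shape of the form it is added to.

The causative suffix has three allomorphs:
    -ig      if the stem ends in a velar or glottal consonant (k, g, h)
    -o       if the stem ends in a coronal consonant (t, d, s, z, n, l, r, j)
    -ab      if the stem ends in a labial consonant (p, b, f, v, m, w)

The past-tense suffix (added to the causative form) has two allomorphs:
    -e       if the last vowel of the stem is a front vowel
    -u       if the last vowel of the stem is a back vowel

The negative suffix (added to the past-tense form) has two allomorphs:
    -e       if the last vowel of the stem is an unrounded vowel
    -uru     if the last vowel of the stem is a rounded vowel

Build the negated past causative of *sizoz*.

Since the final consonant of *sizoz* is /z/ (coronal), it takes -o, giving *sizozo*.
The causative form *sizozo*: last vowel = /o/, a back vowel → -u → *sizozou*.
The past-tense form *sizozou*: last vowel = /u/, a rounded vowel → -uru → *sizozouuru*.

sizozouuru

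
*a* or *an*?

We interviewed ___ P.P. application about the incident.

a

The indefinite article is chosen by the initial *sound* of the following word, not its spelling.
The initialism *P.P.* is read letter by letter; the first letter, P, is pronounced /piː/, which begins with a consonant sound.
So the article is *a*: We interviewed a P.P. application about the incident.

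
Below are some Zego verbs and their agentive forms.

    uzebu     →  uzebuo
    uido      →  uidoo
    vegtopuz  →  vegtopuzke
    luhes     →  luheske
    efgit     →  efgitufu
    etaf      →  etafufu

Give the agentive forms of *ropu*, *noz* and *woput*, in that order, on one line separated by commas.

The alternation tracks the final sound of the stem — -ke when the stem ends in a sibilant (*vegtopuz*, *luhes*); -ufu when the stem ends in a non-sibilant consonant (*efgit*, *etaf*); -o when the stem ends in a vowel (*uzebu*, *uido*).
*ropu* — final sound /u/ (a vowel) → -o → *ropuo*.
*noz* — final sound /z/ (a sibilant) → -ke → *nozke*.
The final sound of *woput* is /t/, which is a non-sibilant consonant, so the suffix is -ufu, giving *woputufu*.

ropuo, nozke, woputufu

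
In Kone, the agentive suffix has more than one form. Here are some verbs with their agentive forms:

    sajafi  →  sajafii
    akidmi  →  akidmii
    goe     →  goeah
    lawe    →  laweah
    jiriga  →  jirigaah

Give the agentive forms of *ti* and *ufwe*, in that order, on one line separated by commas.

tii, ufweah

The alternation tracks the last vowel of the stem — -i when the last vowel of the stem is a high vowel (*sajafi*, *akidmi*); -ah when the last vowel of the stem is a non-high vowel (*goe*, *lawe*, *jiriga*).
The last vowel of *ti* is /i/, which is a high vowel, so the suffix is -i, giving *tii*.
*ufwe*: last vowel = /e/, a non-high vowel → -ah → *ufweah*.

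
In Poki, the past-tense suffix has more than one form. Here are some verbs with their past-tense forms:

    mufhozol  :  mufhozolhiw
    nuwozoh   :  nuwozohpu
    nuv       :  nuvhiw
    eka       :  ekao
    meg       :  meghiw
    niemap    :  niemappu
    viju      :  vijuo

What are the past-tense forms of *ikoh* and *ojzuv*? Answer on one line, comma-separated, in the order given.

The alternation tracks the final sound of the stem — -pu when the stem ends in a voiceless consonant (*nuwozoh*, *niemap*); -hiw when the stem ends in a voiced consonant (*mufhozol*, *nuv*, *meg*); -o when the stem ends in a vowel (*eka*, *viju*).
*ikoh* — final sound /h/ (a voiceless consonant) → -pu → *ikohpu*.
*ojzuv* — final sound /v/ (a voiced consonant) → -hiw → *ojzuvhiw*.

ikohpu, ojzuvhiw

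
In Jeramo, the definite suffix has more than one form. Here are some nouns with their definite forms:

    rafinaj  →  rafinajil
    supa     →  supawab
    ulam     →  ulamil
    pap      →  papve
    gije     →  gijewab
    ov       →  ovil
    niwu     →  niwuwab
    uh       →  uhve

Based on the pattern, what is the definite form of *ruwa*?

ruwawab

The suffix is conditioned by the final sound: -ve when the stem ends in a voiceless consonant (*pap*, *uh*); -il when the stem ends in a voiced consonant (*rafinaj*, *ulam*, *ov*); -wab when the stem ends in a vowel (*supa*, *gije*, *niwu*).
*ruwa*: final sound = /a/, a vowel → -wab → *ruwawab*.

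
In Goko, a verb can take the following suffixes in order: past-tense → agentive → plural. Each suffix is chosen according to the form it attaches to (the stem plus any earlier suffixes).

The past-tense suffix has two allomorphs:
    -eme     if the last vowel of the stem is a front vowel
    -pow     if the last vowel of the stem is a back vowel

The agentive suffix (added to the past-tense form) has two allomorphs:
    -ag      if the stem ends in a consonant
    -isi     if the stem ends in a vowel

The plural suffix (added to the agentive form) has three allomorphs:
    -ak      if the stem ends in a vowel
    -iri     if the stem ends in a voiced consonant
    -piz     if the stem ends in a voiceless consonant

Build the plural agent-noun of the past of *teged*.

tegedemeisiak

*teged* — last vowel /e/ (a front vowel) → -eme → *tegedeme*.
The past-tense form *tegedeme*: final sound = /e/, a vowel → -isi → *tegedemeisi*.
The agentive form *tegedemeisi* — final sound /i/ (a vowel) → -ak → *tegedemeisiak*.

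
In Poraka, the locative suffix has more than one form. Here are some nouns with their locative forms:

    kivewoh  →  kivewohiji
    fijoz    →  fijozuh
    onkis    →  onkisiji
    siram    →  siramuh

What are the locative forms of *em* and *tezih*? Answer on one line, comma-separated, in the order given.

Looking at the final consonant of each stem: -iji when the stem ends in a voiceless consonant (*kivewoh*, *onkis*); -uh when the stem ends in a voiced consonant (*fijoz*, *siram*).
The final consonant of *em* is /m/, which is voiced, so the suffix is -uh, giving *emuh*.
Since the final consonant of *tezih* is /h/ (voiceless), it takes -iji, giving *tezihiji*.

emuh, tezihiji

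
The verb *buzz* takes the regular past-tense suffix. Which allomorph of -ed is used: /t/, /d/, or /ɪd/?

The stem *buzz* ends in a voiced sound other than /d/.
The -ed suffix is realized as /ɪd/ after /t, d/; as /t/ after other voiceless consonants; and as /d/ after other voiced sounds.
So -ed on *buzz* is pronounced /d/.

/d/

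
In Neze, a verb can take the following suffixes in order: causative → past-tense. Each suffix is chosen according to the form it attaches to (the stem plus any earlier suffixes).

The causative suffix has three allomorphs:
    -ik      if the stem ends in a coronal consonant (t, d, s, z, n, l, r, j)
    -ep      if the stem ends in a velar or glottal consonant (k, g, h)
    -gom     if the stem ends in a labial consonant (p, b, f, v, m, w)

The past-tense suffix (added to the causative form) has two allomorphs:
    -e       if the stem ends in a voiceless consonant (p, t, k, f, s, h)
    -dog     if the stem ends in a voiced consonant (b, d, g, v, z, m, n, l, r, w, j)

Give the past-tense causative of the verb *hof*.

The final consonant of *hof* is /f/, which is labial, so the causative suffix is -gom, giving *hofgom*.
The final consonant of the causative form *hofgom* is /m/, which is voiced, so the past-tense suffix is -dog, giving *hofgomdog*.

hofgomdog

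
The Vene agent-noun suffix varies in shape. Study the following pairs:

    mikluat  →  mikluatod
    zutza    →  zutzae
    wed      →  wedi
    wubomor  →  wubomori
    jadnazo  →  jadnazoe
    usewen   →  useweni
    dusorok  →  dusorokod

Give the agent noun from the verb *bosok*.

bosokod

Looking at the final sound of each stem: -od when the stem ends in a voiceless consonant (*mikluat*, *dusorok*); -i when the stem ends in a voiced consonant (*wed*, *wubomor*, *usewen*); -e when the stem ends in a vowel (*zutza*, *jadnazo*).
Since the final sound of *bosok* is /k/ (a voiceless consonant), it takes -od, giving *bosokod*.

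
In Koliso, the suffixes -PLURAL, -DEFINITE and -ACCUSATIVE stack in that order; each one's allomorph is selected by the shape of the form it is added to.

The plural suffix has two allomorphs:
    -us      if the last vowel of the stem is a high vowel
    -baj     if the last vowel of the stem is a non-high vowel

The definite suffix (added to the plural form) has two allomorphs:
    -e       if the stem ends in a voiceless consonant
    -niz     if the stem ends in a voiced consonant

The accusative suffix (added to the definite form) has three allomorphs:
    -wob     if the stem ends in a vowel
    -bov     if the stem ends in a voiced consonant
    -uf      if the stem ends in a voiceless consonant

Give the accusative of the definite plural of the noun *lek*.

The last vowel of *lek* is /e/, which is a non-high vowel, so the plural suffix is -baj, giving *lekbaj*.
The plural form *lekbaj*: final consonant = /j/, voiced → -niz → *lekbajniz*.
Since the final sound of the definite form *lekbajniz* is /z/ (a voiced consonant), it takes -bov, giving *lekbajnizbov*.

lekbajnizbov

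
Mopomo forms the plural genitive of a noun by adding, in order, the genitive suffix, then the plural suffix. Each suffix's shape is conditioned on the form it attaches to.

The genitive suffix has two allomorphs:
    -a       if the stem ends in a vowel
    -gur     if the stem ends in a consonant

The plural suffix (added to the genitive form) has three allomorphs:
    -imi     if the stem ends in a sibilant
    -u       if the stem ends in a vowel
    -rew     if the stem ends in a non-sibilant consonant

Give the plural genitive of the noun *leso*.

*leso* — final sound /o/ (a vowel) → -a → *lesoa*.
The final sound of the genitive form *lesoa* is /a/, which is a vowel, so the plural suffix is -u, giving *lesoau*.

lesoau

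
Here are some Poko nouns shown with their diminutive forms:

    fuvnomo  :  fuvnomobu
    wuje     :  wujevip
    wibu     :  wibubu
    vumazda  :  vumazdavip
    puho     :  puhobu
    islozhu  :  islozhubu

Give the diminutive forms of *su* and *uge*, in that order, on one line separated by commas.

The suffix is conditioned by the last vowel: -bu when the last vowel of the stem is a rounded vowel (*fuvnomo*, *wibu*, *puho*, *islozhu*); -vip when the last vowel of the stem is an unrounded vowel (*wuje*, *vumazda*).
The last vowel of *su* is /u/, which is a rounded vowel, so the suffix is -bu, giving *subu*.
*uge* — last vowel /e/ (an unrounded vowel) → -vip → *ugevip*.

subu, ugevip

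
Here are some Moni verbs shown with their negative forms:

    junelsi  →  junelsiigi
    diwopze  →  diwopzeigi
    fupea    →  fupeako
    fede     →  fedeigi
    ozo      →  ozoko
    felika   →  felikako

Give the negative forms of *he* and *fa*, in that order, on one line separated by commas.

heigi, fako

Looking at the last vowel of each stem: -igi when the last vowel of the stem is a front vowel (*junelsi*, *diwopze*, *fede*); -ko when the last vowel of the stem is a back vowel (*fupea*, *ozo*, *felika*).
The last vowel of *he* is /e/, which is a front vowel, so the suffix is -igi, giving *heigi*.
The last vowel of *fa* is /a/, which is a back vowel, so the suffix is -ko, giving *fako*.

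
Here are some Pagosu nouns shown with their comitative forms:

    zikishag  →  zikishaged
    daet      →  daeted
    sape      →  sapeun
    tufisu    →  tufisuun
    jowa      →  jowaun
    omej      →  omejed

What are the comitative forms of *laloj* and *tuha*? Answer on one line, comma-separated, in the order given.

The alternation tracks the final sound of the stem — -ed when the stem ends in a consonant (*zikishag*, *daet*, *omej*); -un when the stem ends in a vowel (*sape*, *tufisu*, *jowa*).
Since the final sound of *laloj* is /j/ (a consonant), it takes -ed, giving *lalojed*.
Since the final sound of *tuha* is /a/ (a vowel), it takes -un, giving *tuhaun*.

lalojed, tuhaun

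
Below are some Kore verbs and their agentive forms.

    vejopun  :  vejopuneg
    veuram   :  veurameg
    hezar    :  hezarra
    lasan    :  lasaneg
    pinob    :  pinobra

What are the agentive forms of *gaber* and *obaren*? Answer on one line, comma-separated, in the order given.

Looking at the final consonant of each stem: -eg when the stem ends in a nasal (*vejopun*, *veuram*, *lasan*); -ra when the stem ends in a non-nasal consonant (*hezar*, *pinob*).
*gaber*: final consonant = /r/, non-nasal → -ra → *gaberra*.
The final consonant of *obaren* is /n/, which is a nasal, so the suffix is -eg, giving *obareneg*.

gaberra, obareneg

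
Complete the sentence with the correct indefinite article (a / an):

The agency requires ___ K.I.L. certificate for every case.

a

The indefinite article is chosen by the initial *sound* of the following word, not its spelling.
The initialism *K.I.L.* is read letter by letter; the first letter, K, is pronounced /keɪ/, which begins with a consonant sound.
So the article is *a*: The agency requires a K.I.L. certificate for every case.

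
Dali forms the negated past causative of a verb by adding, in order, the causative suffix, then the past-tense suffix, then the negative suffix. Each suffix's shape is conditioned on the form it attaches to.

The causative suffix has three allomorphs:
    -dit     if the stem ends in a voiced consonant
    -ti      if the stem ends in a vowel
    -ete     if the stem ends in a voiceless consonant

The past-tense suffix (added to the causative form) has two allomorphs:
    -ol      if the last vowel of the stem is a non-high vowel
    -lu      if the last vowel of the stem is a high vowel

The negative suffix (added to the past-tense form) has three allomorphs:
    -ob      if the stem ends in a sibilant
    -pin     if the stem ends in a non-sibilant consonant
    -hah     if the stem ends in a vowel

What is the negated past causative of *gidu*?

gidutiluhah

*gidu*: final sound = /u/, a vowel → -ti → *giduti*.
The last vowel of the causative form *giduti* is /i/, which is a high vowel, so the past-tense suffix is -lu, giving *gidutilu*.
The past-tense form *gidutilu*: final sound = /u/, a vowel → -hah → *gidutiluhah*.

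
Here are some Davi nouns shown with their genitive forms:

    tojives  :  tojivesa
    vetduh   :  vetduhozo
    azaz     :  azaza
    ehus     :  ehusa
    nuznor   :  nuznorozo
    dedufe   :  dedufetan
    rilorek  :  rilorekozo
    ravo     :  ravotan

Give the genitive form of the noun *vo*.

votan

The suffix is conditioned by the final sound: -a when the stem ends in a sibilant (*tojives*, *azaz*, *ehus*); -ozo when the stem ends in a non-sibilant consonant (*vetduh*, *nuznor*, *rilorek*); -tan when the stem ends in a vowel (*dedufe*, *ravo*).
Since the final sound of *vo* is /o/ (a vowel), it takes -tan, giving *votan*.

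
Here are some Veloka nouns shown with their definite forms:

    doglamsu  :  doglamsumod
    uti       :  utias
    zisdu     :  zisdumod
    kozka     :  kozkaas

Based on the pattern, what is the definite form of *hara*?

haraas

The suffix is conditioned by the last vowel: -mod when the last vowel of the stem is a rounded vowel (*doglamsu*, *zisdu*); -as when the last vowel of the stem is an unrounded vowel (*uti*, *kozka*).
*hara* — last vowel /a/ (an unrounded vowel) → -as → *haraas*.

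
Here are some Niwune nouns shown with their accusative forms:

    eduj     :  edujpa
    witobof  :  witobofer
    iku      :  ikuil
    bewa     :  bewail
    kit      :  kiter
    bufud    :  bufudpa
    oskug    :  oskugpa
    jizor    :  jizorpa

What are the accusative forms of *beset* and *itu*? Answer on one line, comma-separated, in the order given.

beseter, ituil

The suffix is conditioned by the final sound: -er when the stem ends in a voiceless consonant (*witobof*, *kit*); -pa when the stem ends in a voiced consonant (*eduj*, *bufud*, *oskug*, *jizor*); -il when the stem ends in a vowel (*iku*, *bewa*).
Since the final sound of *beset* is /t/ (a voiceless consonant), it takes -er, giving *beseter*.
*itu*: final sound = /u/, a vowel → -il → *ituil*.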